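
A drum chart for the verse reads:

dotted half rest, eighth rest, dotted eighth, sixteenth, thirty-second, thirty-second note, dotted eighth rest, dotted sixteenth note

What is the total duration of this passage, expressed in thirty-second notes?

Express everything in thirty-second notes: dotted half rest = 24; eighth rest = 4; dotted eighth = 6; sixteenth = 2; thirty-second = 1; thirty-second note = 1; dotted eighth rest = 6; dotted sixteenth note = 3.
Altogether 24 + 4 + 6 + 2 + 1 + 1 + 6 + 3 = 47 thirty-second notes.

47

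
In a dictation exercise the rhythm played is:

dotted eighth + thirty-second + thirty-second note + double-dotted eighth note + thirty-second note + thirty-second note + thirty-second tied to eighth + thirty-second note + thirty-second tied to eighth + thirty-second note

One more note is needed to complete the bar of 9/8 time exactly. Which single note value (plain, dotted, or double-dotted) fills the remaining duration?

The bar of 9/8 = 36 thirty-second notes.
Express everything in thirty-second notes: dotted eighth = 6; thirty-second = 1; thirty-second note = 1; double-dotted eighth note = 7; thirty-second note = 1; thirty-second note = 1; thirty-second tied to eighth (thirty-second + eighth) = 5; thirty-second note = 1; thirty-second tied to eighth (thirty-second + eighth) = 5; thirty-second note = 1.
Altogether 6 + 1 + 1 + 7 + 1 + 1 + 5 + 1 + 5 + 1 = 29.
Remaining: 36 − 29 = 7 thirty-second notes, which is a double-dotted eighth note.

double-dotted eighth note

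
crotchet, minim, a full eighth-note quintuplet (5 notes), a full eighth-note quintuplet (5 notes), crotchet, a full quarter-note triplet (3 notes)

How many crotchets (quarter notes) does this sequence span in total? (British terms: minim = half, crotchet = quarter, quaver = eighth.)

10

Each duration in quarter notes: crotchet = 1; minim = 2; a full eighth-note quintuplet (5 notes) (five quintuplet eighths span one half) = 2; a full eighth-note quintuplet (5 notes) (five quintuplet eighths span one half) = 2; crotchet = 1; a full quarter-note triplet (3 notes) (three triplet quarters span one half) = 2.
Sum: 1 + 2 + 2 + 2 + 1 + 2 = 10 quarter notes.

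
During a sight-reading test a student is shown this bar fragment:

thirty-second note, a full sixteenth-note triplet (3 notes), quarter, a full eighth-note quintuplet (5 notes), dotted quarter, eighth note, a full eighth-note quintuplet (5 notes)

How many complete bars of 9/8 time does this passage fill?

1

One bar of 9/8 = 36 thirty-second notes.
Express everything in thirty-second notes: thirty-second note = 1; a full sixteenth-note triplet (3 notes) (three triplet sixteenths span one eighth) = 4; quarter = 8; a full eighth-note quintuplet (5 notes) (five quintuplet eighths span one half) = 16; dotted quarter = 12; eighth note = 4; a full eighth-note quintuplet (5 notes) (five quintuplet eighths span one half) = 16.
Sum: 1 + 4 + 8 + 16 + 12 + 4 + 16 = 61.
61 ÷ 36 = 1 complete bar with 25 left over.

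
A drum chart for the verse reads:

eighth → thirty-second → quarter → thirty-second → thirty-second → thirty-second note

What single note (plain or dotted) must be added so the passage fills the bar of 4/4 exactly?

The bar of 4/4 = 32 thirty-second notes.
Express everything in thirty-second notes: eighth = 4; thirty-second = 1; quarter = 8; thirty-second = 1; thirty-second = 1; thirty-second note = 1.
Sum: 4 + 1 + 8 + 1 + 1 + 1 = 16.
Remaining: 32 − 16 = 16 thirty-second notes, which is a half note.

half note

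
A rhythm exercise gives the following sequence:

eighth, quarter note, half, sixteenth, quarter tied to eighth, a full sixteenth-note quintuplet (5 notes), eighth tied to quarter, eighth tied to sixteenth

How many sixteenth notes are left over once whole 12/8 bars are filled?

One bar of 12/8 = 24 sixteenth notes.
Express everything in sixteenth notes: eighth = 2; quarter note = 4; half = 8; sixteenth = 1; quarter tied to eighth (quarter + eighth) = 6; a full sixteenth-note quintuplet (5 notes) (five quintuplet sixteenths span one quarter) = 4; eighth tied to quarter (eighth + quarter) = 6; eighth tied to sixteenth (eighth + sixteenth) = 3.
Adding: 2 + 4 + 8 + 1 + 6 + 4 + 6 + 3 = 34.
34 ÷ 24 = 1 complete bar with 10 sixteenth notes remaining.

10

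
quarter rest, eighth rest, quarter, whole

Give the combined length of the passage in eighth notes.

Express everything in eighth notes: quarter rest = 2; eighth rest = 1; quarter = 2; whole = 8.
Total: 2 + 1 + 2 + 8 = 13 eighth notes.

13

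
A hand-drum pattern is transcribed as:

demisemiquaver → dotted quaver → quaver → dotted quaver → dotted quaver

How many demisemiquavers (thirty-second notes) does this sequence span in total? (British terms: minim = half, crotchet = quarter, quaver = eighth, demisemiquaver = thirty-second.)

Convert each value to thirty-second notes: demisemiquaver = 1; dotted quaver = 6; quaver = 4; dotted quaver = 6; dotted quaver = 6.
Altogether 1 + 6 + 4 + 6 + 6 = 23 thirty-second notes.

23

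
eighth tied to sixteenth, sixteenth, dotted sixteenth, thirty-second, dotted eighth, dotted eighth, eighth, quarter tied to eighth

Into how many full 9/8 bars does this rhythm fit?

One bar of 9/8 = 36 thirty-second notes.
Express everything in thirty-second notes: eighth tied to sixteenth (eighth + sixteenth) = 6; sixteenth = 2; dotted sixteenth = 3; thirty-second = 1; dotted eighth = 6; dotted eighth = 6; eighth = 4; quarter tied to eighth (quarter + eighth) = 12.
Sum: 6 + 2 + 3 + 1 + 6 + 6 + 4 + 12 = 40.
40 ÷ 36 = 1 complete bar with 4 left over.

1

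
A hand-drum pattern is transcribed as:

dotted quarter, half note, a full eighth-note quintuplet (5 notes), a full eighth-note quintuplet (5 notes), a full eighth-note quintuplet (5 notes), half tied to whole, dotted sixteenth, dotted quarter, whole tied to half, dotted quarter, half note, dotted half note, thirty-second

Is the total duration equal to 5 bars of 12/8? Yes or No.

Yes

One bar of 12/8 = 48 thirty-second notes, so 5 bars = 240.
Working in thirty-second notes: dotted quarter = 12; half note = 16; a full eighth-note quintuplet (5 notes) (five quintuplet eighths span one half) = 16; a full eighth-note quintuplet (5 notes) (five quintuplet eighths span one half) = 16; a full eighth-note quintuplet (5 notes) (five quintuplet eighths span one half) = 16; half tied to whole (half + whole) = 48; dotted sixteenth = 3; dotted quarter = 12; whole tied to half (whole + half) = 48; dotted quarter = 12; half note = 16; dotted half note = 24; thirty-second = 1.
Altogether 12 + 16 + 16 + 16 + 16 + 48 + 3 + 12 + 48 + 12 + 16 + 24 + 1 = 240.
240 equals 240, so the answer is Yes.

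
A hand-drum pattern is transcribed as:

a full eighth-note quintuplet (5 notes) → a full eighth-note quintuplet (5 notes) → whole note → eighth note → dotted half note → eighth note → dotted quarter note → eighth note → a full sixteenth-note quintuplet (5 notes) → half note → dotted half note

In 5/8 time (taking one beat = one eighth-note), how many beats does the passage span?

40

One eighth-note beat = 2 sixteenth notes.
Working in sixteenth notes: a full eighth-note quintuplet (5 notes) (five quintuplet eighths span one half) = 8; a full eighth-note quintuplet (5 notes) (five quintuplet eighths span one half) = 8; whole note = 16; eighth note = 2; dotted half note = 12; eighth note = 2; dotted quarter note = 6; eighth note = 2; a full sixteenth-note quintuplet (5 notes) (five quintuplet sixteenths span one quarter) = 4; half note = 8; dotted half note = 12.
Adding: 8 + 8 + 16 + 2 + 12 + 2 + 6 + 2 + 4 + 8 + 12 = 80.
80 ÷ 2 = 40 beats.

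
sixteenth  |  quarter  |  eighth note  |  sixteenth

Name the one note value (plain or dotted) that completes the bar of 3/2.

whole note

The bar of 3/2 = 24 sixteenth notes.
Each duration in sixteenth notes: sixteenth = 1; quarter = 4; eighth note = 2; sixteenth = 1.
Altogether 1 + 4 + 2 + 1 = 8.
Remaining: 24 − 8 = 16 sixteenth notes, which is a whole note.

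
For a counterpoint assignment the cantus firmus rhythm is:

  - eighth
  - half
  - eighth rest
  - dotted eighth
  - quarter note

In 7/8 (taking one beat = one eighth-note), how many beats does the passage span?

9.5

One eighth-note beat = 2 sixteenth notes.
In sixteenth notes: eighth = 2; half = 8; eighth rest = 2; dotted eighth = 3; quarter note = 4.
Altogether 2 + 8 + 2 + 3 + 4 = 19.
19 ÷ 2 = 9.5 beats.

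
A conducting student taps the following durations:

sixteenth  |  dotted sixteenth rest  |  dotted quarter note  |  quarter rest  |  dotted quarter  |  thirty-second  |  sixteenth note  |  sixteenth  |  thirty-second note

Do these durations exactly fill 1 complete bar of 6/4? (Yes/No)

No

One bar of 6/4 = 48 thirty-second notes.
Working in thirty-second notes: sixteenth = 2; dotted sixteenth rest = 3; dotted quarter note = 12; quarter rest = 8; dotted quarter = 12; thirty-second = 1; sixteenth note = 2; sixteenth = 2; thirty-second note = 1.
Altogether 2 + 3 + 12 + 8 + 12 + 1 + 2 + 2 + 1 = 43.
43 falls short of 48, so the answer is No.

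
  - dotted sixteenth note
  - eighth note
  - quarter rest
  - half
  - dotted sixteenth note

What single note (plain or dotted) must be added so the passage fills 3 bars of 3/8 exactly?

sixteenth note

3 bars of 3/8 = 36 thirty-second notes.
Each duration in thirty-second notes: dotted sixteenth note = 3; eighth note = 4; quarter rest = 8; half = 16; dotted sixteenth note = 3.
Adding: 3 + 4 + 8 + 16 + 3 = 34.
Remaining: 36 − 34 = 2 thirty-second notes, which is a sixteenth note.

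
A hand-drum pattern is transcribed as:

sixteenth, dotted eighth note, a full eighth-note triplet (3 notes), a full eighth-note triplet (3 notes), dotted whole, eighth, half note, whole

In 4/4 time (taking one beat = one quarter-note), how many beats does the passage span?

One quarter-note beat = 4 sixteenth notes.
In sixteenth notes: sixteenth = 1; dotted eighth note = 3; a full eighth-note triplet (3 notes) (three triplet eighths span one quarter) = 4; a full eighth-note triplet (3 notes) (three triplet eighths span one quarter) = 4; dotted whole = 24; eighth = 2; half note = 8; whole = 16.
Total: 1 + 3 + 4 + 4 + 24 + 2 + 8 + 16 = 62.
62 ÷ 4 = 15.5 beats.

15.5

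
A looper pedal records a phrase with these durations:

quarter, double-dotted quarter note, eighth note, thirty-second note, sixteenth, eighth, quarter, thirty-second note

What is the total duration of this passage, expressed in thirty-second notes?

Working in thirty-second notes: quarter = 8; double-dotted quarter note = 14; eighth note = 4; thirty-second note = 1; sixteenth = 2; eighth = 4; quarter = 8; thirty-second note = 1.
Altogether 8 + 14 + 4 + 1 + 2 + 4 + 8 + 1 = 42 thirty-second notes.

42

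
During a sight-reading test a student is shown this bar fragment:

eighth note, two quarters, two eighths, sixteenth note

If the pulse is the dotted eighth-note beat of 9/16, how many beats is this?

5

One dotted eighth-note beat = 3 sixteenth notes.
Working in sixteenth notes: eighth note = 2; quarter = 4; quarter = 4; eighth = 2; eighth = 2; sixteenth note = 1.
Adding: 2 + 4 + 4 + 2 + 2 + 1 = 15.
15 ÷ 3 = 5 beats.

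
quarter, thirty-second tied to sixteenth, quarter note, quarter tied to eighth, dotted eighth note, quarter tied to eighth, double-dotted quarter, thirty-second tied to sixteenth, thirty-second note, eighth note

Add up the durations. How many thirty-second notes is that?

71

Each duration in thirty-second notes: quarter = 8; thirty-second tied to sixteenth (thirty-second + sixteenth) = 3; quarter note = 8; quarter tied to eighth (quarter + eighth) = 12; dotted eighth note = 6; quarter tied to eighth (quarter + eighth) = 12; double-dotted quarter = 14; thirty-second tied to sixteenth (thirty-second + sixteenth) = 3; thirty-second note = 1; eighth note = 4.
Altogether 8 + 3 + 8 + 12 + 6 + 12 + 14 + 3 + 1 + 4 = 71 thirty-second notes.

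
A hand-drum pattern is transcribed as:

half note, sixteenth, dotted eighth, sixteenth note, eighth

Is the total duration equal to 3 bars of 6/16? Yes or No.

One bar of 6/16 = 6 sixteenth notes, so 3 bars = 18.
Express everything in sixteenth notes: half note = 8; sixteenth = 1; dotted eighth = 3; sixteenth note = 1; eighth = 2.
Altogether 8 + 1 + 3 + 1 + 2 = 15.
15 falls short of 18, so the answer is No.

No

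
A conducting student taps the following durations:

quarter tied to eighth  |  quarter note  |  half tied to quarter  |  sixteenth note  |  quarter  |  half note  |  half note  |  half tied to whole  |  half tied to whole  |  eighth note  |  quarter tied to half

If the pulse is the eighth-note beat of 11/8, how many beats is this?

One eighth-note beat = 2 sixteenth notes.
In sixteenth notes: quarter tied to eighth (quarter + eighth) = 6; quarter note = 4; half tied to quarter (half + quarter) = 12; sixteenth note = 1; quarter = 4; half note = 8; half note = 8; half tied to whole (half + whole) = 24; half tied to whole (half + whole) = 24; eighth note = 2; quarter tied to half (quarter + half) = 12.
Total: 6 + 4 + 12 + 1 + 4 + 8 + 8 + 24 + 24 + 2 + 12 = 105.
105 ÷ 2 = 52.5 beats.

52.5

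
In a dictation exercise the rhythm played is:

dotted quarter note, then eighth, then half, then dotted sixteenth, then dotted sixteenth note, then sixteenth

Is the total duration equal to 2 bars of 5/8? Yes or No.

Yes

One bar of 5/8 = 20 thirty-second notes, so 2 bars = 40.
Working in thirty-second notes: dotted quarter note = 12; eighth = 4; half = 16; dotted sixteenth = 3; dotted sixteenth note = 3; sixteenth = 2.
Sum: 12 + 4 + 16 + 3 + 3 + 2 = 40.
40 equals 40, so the answer is Yes.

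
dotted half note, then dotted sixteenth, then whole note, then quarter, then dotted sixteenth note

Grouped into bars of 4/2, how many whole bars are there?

1

One bar of 4/2 = 64 thirty-second notes.
Each duration in thirty-second notes: dotted half note = 24; dotted sixteenth = 3; whole note = 32; quarter = 8; dotted sixteenth note = 3.
Adding: 24 + 3 + 32 + 8 + 3 = 70.
70 ÷ 64 = 1 complete bar with 6 left over.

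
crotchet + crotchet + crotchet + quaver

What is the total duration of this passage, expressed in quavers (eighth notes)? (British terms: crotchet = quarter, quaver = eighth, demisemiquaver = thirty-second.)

Convert each value to eighth notes: crotchet = 2; crotchet = 2; crotchet = 2; quaver = 1.
Sum: 2 + 2 + 2 + 1 = 7 eighth notes.

7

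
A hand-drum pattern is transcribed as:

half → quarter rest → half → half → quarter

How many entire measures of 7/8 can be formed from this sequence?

2

One bar of 7/8 = 7 eighth notes.
Convert each value to eighth notes: half = 4; quarter rest = 2; half = 4; half = 4; quarter = 2.
Total: 4 + 2 + 4 + 4 + 2 = 16.
16 ÷ 7 = 2 complete bars with 2 left over.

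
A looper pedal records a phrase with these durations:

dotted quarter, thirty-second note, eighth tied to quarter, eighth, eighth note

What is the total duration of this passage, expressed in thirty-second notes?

Working in thirty-second notes: dotted quarter = 12; thirty-second note = 1; eighth tied to quarter (eighth + quarter) = 12; eighth = 4; eighth note = 4.
Sum: 12 + 1 + 12 + 4 + 4 = 33 thirty-second notes.

33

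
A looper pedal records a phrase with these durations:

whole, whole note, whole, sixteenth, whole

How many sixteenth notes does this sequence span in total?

65

Working in sixteenth notes: whole = 16; whole note = 16; whole = 16; sixteenth = 1; whole = 16.
Sum: 16 + 16 + 16 + 1 + 16 = 65 sixteenth notes.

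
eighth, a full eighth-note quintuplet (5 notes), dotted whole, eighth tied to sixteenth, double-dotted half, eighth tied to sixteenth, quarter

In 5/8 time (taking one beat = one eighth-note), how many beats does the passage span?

29

One eighth-note beat = 2 sixteenth notes.
In sixteenth notes: eighth = 2; a full eighth-note quintuplet (5 notes) (five quintuplet eighths span one half) = 8; dotted whole = 24; eighth tied to sixteenth (eighth + sixteenth) = 3; double-dotted half = 14; eighth tied to sixteenth (eighth + sixteenth) = 3; quarter = 4.
Total: 2 + 8 + 24 + 3 + 14 + 3 + 4 = 58.
58 ÷ 2 = 29 beats.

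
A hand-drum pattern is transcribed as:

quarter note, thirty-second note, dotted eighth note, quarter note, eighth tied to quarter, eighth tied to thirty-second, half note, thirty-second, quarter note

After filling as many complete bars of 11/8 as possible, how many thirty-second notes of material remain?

One bar of 11/8 = 44 thirty-second notes.
In thirty-second notes: quarter note = 8; thirty-second note = 1; dotted eighth note = 6; quarter note = 8; eighth tied to quarter (eighth + quarter) = 12; eighth tied to thirty-second (eighth + thirty-second) = 5; half note = 16; thirty-second = 1; quarter note = 8.
Sum: 8 + 1 + 6 + 8 + 12 + 5 + 16 + 1 + 8 = 65.
65 ÷ 44 = 1 complete bar with 21 thirty-second notes remaining.

21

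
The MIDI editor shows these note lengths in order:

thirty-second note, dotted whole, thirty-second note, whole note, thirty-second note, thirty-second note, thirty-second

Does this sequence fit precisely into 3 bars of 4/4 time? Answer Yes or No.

One bar of 4/4 = 32 thirty-second notes, so 3 bars = 96.
Express everything in thirty-second notes: thirty-second note = 1; dotted whole = 48; thirty-second note = 1; whole note = 32; thirty-second note = 1; thirty-second note = 1; thirty-second = 1.
Total: 1 + 48 + 1 + 32 + 1 + 1 + 1 = 85.
85 falls short of 96, so the answer is No.

No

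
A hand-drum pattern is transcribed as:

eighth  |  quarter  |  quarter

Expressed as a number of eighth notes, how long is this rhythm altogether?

5

Convert each value to eighth notes: eighth = 1; quarter = 2; quarter = 2.
Sum: 1 + 2 + 2 = 5 eighth notes.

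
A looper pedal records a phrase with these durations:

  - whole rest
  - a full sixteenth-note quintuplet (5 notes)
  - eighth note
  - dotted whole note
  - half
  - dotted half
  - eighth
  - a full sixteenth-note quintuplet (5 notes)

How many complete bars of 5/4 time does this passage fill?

One bar of 5/4 = 10 eighth notes.
Working in eighth notes: whole rest = 8; a full sixteenth-note quintuplet (5 notes) (five quintuplet sixteenths span one quarter) = 2; eighth note = 1; dotted whole note = 12; half = 4; dotted half = 6; eighth = 1; a full sixteenth-note quintuplet (5 notes) (five quintuplet sixteenths span one quarter) = 2.
Adding: 8 + 2 + 1 + 12 + 4 + 6 + 1 + 2 = 36.
36 ÷ 10 = 3 complete bars with 6 left over.

3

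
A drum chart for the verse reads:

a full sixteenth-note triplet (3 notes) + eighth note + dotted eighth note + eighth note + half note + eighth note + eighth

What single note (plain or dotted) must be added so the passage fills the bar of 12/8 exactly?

The bar of 12/8 = 24 sixteenth notes.
Convert each value to sixteenth notes: a full sixteenth-note triplet (3 notes) (three triplet sixteenths span one eighth) = 2; eighth note = 2; dotted eighth note = 3; eighth note = 2; half note = 8; eighth note = 2; eighth = 2.
Adding: 2 + 2 + 3 + 2 + 8 + 2 + 2 = 21.
Remaining: 24 − 21 = 3 sixteenth notes, which is a dotted eighth note.

dotted eighth note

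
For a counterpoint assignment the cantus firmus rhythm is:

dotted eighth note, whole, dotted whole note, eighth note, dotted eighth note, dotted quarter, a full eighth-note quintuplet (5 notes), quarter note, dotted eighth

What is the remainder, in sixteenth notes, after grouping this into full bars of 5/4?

One bar of 5/4 = 20 sixteenth notes.
In sixteenth notes: dotted eighth note = 3; whole = 16; dotted whole note = 24; eighth note = 2; dotted eighth note = 3; dotted quarter = 6; a full eighth-note quintuplet (5 notes) (five quintuplet eighths span one half) = 8; quarter note = 4; dotted eighth = 3.
Adding: 3 + 16 + 24 + 2 + 3 + 6 + 8 + 4 + 3 = 69.
69 ÷ 20 = 3 complete bars with 9 sixteenth notes remaining.

9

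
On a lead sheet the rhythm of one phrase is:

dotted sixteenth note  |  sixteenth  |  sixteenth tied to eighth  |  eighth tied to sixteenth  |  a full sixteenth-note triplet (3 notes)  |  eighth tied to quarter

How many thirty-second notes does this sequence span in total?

Convert each value to thirty-second notes: dotted sixteenth note = 3; sixteenth = 2; sixteenth tied to eighth (sixteenth + eighth) = 6; eighth tied to sixteenth (eighth + sixteenth) = 6; a full sixteenth-note triplet (3 notes) (three triplet sixteenths span one eighth) = 4; eighth tied to quarter (eighth + quarter) = 12.
Adding: 3 + 2 + 6 + 6 + 4 + 12 = 33 thirty-second notes.

33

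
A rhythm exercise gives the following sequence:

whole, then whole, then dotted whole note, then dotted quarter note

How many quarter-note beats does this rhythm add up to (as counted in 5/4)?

One quarter-note beat = 2 eighth notes.
Working in eighth notes: whole = 8; whole = 8; dotted whole note = 12; dotted quarter note = 3.
Altogether 8 + 8 + 12 + 3 = 31.
31 ÷ 2 = 15.5 beats.

15.5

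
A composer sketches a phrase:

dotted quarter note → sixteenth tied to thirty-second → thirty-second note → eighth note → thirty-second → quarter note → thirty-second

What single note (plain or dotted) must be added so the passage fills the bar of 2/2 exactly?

The bar of 2/2 = 32 thirty-second notes.
Working in thirty-second notes: dotted quarter note = 12; sixteenth tied to thirty-second (sixteenth + thirty-second) = 3; thirty-second note = 1; eighth note = 4; thirty-second = 1; quarter note = 8; thirty-second = 1.
Sum: 12 + 3 + 1 + 4 + 1 + 8 + 1 = 30.
Remaining: 32 − 30 = 2 thirty-second notes, which is a sixteenth note.

sixteenth note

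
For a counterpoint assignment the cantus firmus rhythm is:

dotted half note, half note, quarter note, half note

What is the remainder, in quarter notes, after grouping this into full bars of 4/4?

0

One bar of 4/4 = 4 quarter notes.
Working in quarter notes: dotted half note = 3; half note = 2; quarter note = 1; half note = 2.
Sum: 3 + 2 + 1 + 2 = 8.
8 ÷ 4 = 2 complete bars with 0 quarter notes remaining.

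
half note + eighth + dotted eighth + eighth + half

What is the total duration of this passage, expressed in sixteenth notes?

Each duration in sixteenth notes: half note = 8; eighth = 2; dotted eighth = 3; eighth = 2; half = 8.
Sum: 8 + 2 + 3 + 2 + 8 = 23 sixteenth notes.

23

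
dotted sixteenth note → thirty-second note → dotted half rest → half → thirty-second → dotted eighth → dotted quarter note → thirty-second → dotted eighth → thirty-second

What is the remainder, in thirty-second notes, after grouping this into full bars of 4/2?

One bar of 4/2 = 64 thirty-second notes.
Working in thirty-second notes: dotted sixteenth note = 3; thirty-second note = 1; dotted half rest = 24; half = 16; thirty-second = 1; dotted eighth = 6; dotted quarter note = 12; thirty-second = 1; dotted eighth = 6; thirty-second = 1.
Sum: 3 + 1 + 24 + 16 + 1 + 6 + 12 + 1 + 6 + 1 = 71.
71 ÷ 64 = 1 complete bar with 7 thirty-second notes remaining.

7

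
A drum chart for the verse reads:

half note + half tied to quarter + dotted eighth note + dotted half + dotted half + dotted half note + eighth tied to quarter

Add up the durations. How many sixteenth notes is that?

65

Convert each value to sixteenth notes: half note = 8; half tied to quarter (half + quarter) = 12; dotted eighth note = 3; dotted half = 12; dotted half = 12; dotted half note = 12; eighth tied to quarter (eighth + quarter) = 6.
Sum: 8 + 12 + 3 + 12 + 12 + 12 + 6 = 65 sixteenth notes.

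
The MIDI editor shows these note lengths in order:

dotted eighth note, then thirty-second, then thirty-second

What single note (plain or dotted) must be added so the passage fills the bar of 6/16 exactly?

The bar of 6/16 = 12 thirty-second notes.
Express everything in thirty-second notes: dotted eighth note = 6; thirty-second = 1; thirty-second = 1.
Sum: 6 + 1 + 1 = 8.
Remaining: 12 − 8 = 4 thirty-second notes, which is a eighth note.

eighth note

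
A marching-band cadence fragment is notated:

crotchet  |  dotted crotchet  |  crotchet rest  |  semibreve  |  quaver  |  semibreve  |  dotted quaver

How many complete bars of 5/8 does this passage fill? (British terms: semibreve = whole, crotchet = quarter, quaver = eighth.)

5

One bar of 5/8 = 10 sixteenth notes.
In sixteenth notes: crotchet = 4; dotted crotchet = 6; crotchet rest = 4; semibreve = 16; quaver = 2; semibreve = 16; dotted quaver = 3.
Total: 4 + 6 + 4 + 16 + 2 + 16 + 3 = 51.
51 ÷ 10 = 5 complete bars with 1 left over.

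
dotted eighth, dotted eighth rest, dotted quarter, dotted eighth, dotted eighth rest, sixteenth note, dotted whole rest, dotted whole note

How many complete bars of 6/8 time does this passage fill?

One bar of 6/8 = 12 sixteenth notes.
In sixteenth notes: dotted eighth = 3; dotted eighth rest = 3; dotted quarter = 6; dotted eighth = 3; dotted eighth rest = 3; sixteenth note = 1; dotted whole rest = 24; dotted whole note = 24.
Total: 3 + 3 + 6 + 3 + 3 + 1 + 24 + 24 = 67.
67 ÷ 12 = 5 complete bars with 7 left over.

5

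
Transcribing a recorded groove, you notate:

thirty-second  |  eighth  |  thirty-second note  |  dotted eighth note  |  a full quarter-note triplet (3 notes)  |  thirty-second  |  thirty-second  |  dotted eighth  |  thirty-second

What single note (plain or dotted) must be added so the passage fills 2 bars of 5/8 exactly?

2 bars of 5/8 = 40 thirty-second notes.
Express everything in thirty-second notes: thirty-second = 1; eighth = 4; thirty-second note = 1; dotted eighth note = 6; a full quarter-note triplet (3 notes) (three triplet quarters span one half) = 16; thirty-second = 1; thirty-second = 1; dotted eighth = 6; thirty-second = 1.
Sum: 1 + 4 + 1 + 6 + 16 + 1 + 1 + 6 + 1 = 37.
Remaining: 40 − 37 = 3 thirty-second notes, which is a dotted sixteenth note.

dotted sixteenth note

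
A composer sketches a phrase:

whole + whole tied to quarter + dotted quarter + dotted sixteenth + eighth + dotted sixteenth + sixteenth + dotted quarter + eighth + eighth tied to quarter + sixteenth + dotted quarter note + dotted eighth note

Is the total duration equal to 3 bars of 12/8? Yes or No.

One bar of 12/8 = 48 thirty-second notes, so 3 bars = 144.
In thirty-second notes: whole = 32; whole tied to quarter (whole + quarter) = 40; dotted quarter = 12; dotted sixteenth = 3; eighth = 4; dotted sixteenth = 3; sixteenth = 2; dotted quarter = 12; eighth = 4; eighth tied to quarter (eighth + quarter) = 12; sixteenth = 2; dotted quarter note = 12; dotted eighth note = 6.
Adding: 32 + 40 + 12 + 3 + 4 + 3 + 2 + 12 + 4 + 12 + 2 + 12 + 6 = 144.
144 equals 144, so the answer is Yes.

Yes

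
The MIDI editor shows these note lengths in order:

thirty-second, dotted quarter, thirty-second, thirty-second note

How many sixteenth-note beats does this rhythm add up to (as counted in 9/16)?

One sixteenth-note beat = 2 thirty-second notes.
In thirty-second notes: thirty-second = 1; dotted quarter = 12; thirty-second = 1; thirty-second note = 1.
Sum: 1 + 12 + 1 + 1 = 15.
15 ÷ 2 = 7.5 beats.

7.5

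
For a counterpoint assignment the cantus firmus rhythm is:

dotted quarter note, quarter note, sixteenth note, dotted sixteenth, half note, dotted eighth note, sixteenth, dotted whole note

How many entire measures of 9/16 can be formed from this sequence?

One bar of 9/16 = 18 thirty-second notes.
In thirty-second notes: dotted quarter note = 12; quarter note = 8; sixteenth note = 2; dotted sixteenth = 3; half note = 16; dotted eighth note = 6; sixteenth = 2; dotted whole note = 48.
Sum: 12 + 8 + 2 + 3 + 16 + 6 + 2 + 48 = 97.
97 ÷ 18 = 5 complete bars with 7 left over.

5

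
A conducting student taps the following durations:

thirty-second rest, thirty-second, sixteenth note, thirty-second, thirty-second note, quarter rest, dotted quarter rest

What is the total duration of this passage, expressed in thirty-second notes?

In thirty-second notes: thirty-second rest = 1; thirty-second = 1; sixteenth note = 2; thirty-second = 1; thirty-second note = 1; quarter rest = 8; dotted quarter rest = 12.
Altogether 1 + 1 + 2 + 1 + 1 + 8 + 12 = 26 thirty-second notes.

26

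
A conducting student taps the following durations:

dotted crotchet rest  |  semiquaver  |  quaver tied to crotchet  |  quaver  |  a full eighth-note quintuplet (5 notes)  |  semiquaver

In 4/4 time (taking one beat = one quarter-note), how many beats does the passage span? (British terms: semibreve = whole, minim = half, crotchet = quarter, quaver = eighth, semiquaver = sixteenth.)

6

One quarter-note beat = 4 sixteenth notes.
Each duration in sixteenth notes: dotted crotchet rest = 6; semiquaver = 1; quaver tied to crotchet (quaver + crotchet) = 6; quaver = 2; a full eighth-note quintuplet (5 notes) (five quintuplet eighths span one half) = 8; semiquaver = 1.
Altogether 6 + 1 + 6 + 2 + 8 + 1 = 24.
24 ÷ 4 = 6 beats.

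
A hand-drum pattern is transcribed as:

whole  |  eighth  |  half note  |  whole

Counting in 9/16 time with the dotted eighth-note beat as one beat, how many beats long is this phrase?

One dotted eighth-note beat = 3 sixteenth notes.
Working in sixteenth notes: whole = 16; eighth = 2; half note = 8; whole = 16.
Adding: 16 + 2 + 8 + 16 = 42.
42 ÷ 3 = 14 beats.

14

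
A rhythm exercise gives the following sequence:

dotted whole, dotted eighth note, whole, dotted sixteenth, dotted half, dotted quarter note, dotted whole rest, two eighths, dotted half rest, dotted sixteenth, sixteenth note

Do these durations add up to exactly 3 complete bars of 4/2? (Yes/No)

No

One bar of 4/2 = 64 thirty-second notes, so 3 bars = 192.
In thirty-second notes: dotted whole = 48; dotted eighth note = 6; whole = 32; dotted sixteenth = 3; dotted half = 24; dotted quarter note = 12; dotted whole rest = 48; eighth = 4; eighth = 4; dotted half rest = 24; dotted sixteenth = 3; sixteenth note = 2.
Total: 48 + 6 + 32 + 3 + 24 + 12 + 48 + 4 + 4 + 24 + 3 + 2 = 210.
210 exceeds 192, so the answer is No.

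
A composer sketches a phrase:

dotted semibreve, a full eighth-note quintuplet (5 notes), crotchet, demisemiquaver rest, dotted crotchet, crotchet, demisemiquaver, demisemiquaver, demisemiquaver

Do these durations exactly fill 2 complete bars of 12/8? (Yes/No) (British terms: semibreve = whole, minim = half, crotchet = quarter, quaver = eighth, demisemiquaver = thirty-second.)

One bar of 12/8 = 48 thirty-second notes, so 2 bars = 96.
Each duration in thirty-second notes: dotted semibreve = 48; a full eighth-note quintuplet (5 notes) (five quintuplet eighths span one half) = 16; crotchet = 8; demisemiquaver rest = 1; dotted crotchet = 12; crotchet = 8; demisemiquaver = 1; demisemiquaver = 1; demisemiquaver = 1.
Total: 48 + 16 + 8 + 1 + 12 + 8 + 1 + 1 + 1 = 96.
96 equals 96, so the answer is Yes.

Yes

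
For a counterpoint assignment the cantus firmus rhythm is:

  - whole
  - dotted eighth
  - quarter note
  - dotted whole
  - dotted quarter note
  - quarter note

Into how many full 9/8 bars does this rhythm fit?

3

One bar of 9/8 = 18 sixteenth notes.
In sixteenth notes: whole = 16; dotted eighth = 3; quarter note = 4; dotted whole = 24; dotted quarter note = 6; quarter note = 4.
Sum: 16 + 3 + 4 + 24 + 6 + 4 = 57.
57 ÷ 18 = 3 complete bars with 3 left over.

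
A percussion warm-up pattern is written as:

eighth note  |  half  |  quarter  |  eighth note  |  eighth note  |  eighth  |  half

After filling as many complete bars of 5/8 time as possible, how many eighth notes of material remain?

One bar of 5/8 = 5 eighth notes.
Working in eighth notes: eighth note = 1; half = 4; quarter = 2; eighth note = 1; eighth note = 1; eighth = 1; half = 4.
Total: 1 + 4 + 2 + 1 + 1 + 1 + 4 = 14.
14 ÷ 5 = 2 complete bars with 4 eighth notes remaining.

4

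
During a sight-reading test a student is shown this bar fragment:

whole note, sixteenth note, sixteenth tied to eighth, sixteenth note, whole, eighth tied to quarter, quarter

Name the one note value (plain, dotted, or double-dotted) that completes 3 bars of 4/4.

sixteenth note

3 bars of 4/4 = 48 sixteenth notes.
Convert each value to sixteenth notes: whole note = 16; sixteenth note = 1; sixteenth tied to eighth (sixteenth + eighth) = 3; sixteenth note = 1; whole = 16; eighth tied to quarter (eighth + quarter) = 6; quarter = 4.
Adding: 16 + 1 + 3 + 1 + 16 + 6 + 4 = 47.
Remaining: 48 − 47 = 1 sixteenth note, which is a sixteenth note.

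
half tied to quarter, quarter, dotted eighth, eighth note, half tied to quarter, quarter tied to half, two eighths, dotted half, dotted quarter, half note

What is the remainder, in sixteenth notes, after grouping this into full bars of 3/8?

3

One bar of 3/8 = 6 sixteenth notes.
Each duration in sixteenth notes: half tied to quarter (half + quarter) = 12; quarter = 4; dotted eighth = 3; eighth note = 2; half tied to quarter (half + quarter) = 12; quarter tied to half (quarter + half) = 12; eighth = 2; eighth = 2; dotted half = 12; dotted quarter = 6; half note = 8.
Total: 12 + 4 + 3 + 2 + 12 + 12 + 2 + 2 + 12 + 6 + 8 = 75.
75 ÷ 6 = 12 complete bars with 3 sixteenth notes remaining.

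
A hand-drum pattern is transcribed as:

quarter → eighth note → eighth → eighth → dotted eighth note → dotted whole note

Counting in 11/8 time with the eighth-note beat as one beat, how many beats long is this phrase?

One eighth-note beat = 2 sixteenth notes.
Convert each value to sixteenth notes: quarter = 4; eighth note = 2; eighth = 2; eighth = 2; dotted eighth note = 3; dotted whole note = 24.
Total: 4 + 2 + 2 + 2 + 3 + 24 = 37.
37 ÷ 2 = 18.5 beats.

18.5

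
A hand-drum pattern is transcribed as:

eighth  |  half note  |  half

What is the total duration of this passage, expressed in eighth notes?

9

Convert each value to eighth notes: eighth = 1; half note = 4; half = 4.
Total: 1 + 4 + 4 = 9 eighth notes.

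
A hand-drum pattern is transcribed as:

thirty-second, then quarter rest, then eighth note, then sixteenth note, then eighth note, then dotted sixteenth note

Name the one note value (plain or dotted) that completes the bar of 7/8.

The bar of 7/8 = 28 thirty-second notes.
Convert each value to thirty-second notes: thirty-second = 1; quarter rest = 8; eighth note = 4; sixteenth note = 2; eighth note = 4; dotted sixteenth note = 3.
Sum: 1 + 8 + 4 + 2 + 4 + 3 = 22.
Remaining: 28 − 22 = 6 thirty-second notes, which is a dotted eighth note.

dotted eighth note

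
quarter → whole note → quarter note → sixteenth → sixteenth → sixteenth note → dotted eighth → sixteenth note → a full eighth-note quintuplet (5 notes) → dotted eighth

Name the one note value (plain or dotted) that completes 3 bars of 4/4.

3 bars of 4/4 = 48 sixteenth notes.
Each duration in sixteenth notes: quarter = 4; whole note = 16; quarter note = 4; sixteenth = 1; sixteenth = 1; sixteenth note = 1; dotted eighth = 3; sixteenth note = 1; a full eighth-note quintuplet (5 notes) (five quintuplet eighths span one half) = 8; dotted eighth = 3.
Total: 4 + 16 + 4 + 1 + 1 + 1 + 3 + 1 + 8 + 3 = 42.
Remaining: 48 − 42 = 6 sixteenth notes, which is a dotted quarter note.

dotted quarter note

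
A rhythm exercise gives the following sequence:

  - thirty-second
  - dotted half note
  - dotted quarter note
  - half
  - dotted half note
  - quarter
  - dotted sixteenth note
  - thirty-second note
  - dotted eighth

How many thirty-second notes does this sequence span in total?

95

Each duration in thirty-second notes: thirty-second = 1; dotted half note = 24; dotted quarter note = 12; half = 16; dotted half note = 24; quarter = 8; dotted sixteenth note = 3; thirty-second note = 1; dotted eighth = 6.
Sum: 1 + 24 + 12 + 16 + 24 + 8 + 3 + 1 + 6 = 95 thirty-second notes.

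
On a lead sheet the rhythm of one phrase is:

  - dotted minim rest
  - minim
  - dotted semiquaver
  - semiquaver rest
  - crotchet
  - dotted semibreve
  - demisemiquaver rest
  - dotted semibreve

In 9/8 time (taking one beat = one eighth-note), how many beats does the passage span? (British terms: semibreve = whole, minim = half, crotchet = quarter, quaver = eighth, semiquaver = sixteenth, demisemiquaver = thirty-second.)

37.5

One eighth-note beat = 4 thirty-second notes.
Convert each value to thirty-second notes: dotted minim rest = 24; minim = 16; dotted semiquaver = 3; semiquaver rest = 2; crotchet = 8; dotted semibreve = 48; demisemiquaver rest = 1; dotted semibreve = 48.
Total: 24 + 16 + 3 + 2 + 8 + 48 + 1 + 48 = 150.
150 ÷ 4 = 37.5 beats.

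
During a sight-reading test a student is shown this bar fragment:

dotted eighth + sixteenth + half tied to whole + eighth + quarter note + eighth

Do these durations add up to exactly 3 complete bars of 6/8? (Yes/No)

Yes

One bar of 6/8 = 12 sixteenth notes, so 3 bars = 36.
Express everything in sixteenth notes: dotted eighth = 3; sixteenth = 1; half tied to whole (half + whole) = 24; eighth = 2; quarter note = 4; eighth = 2.
Altogether 3 + 1 + 24 + 2 + 4 + 2 = 36.
36 equals 36, so the answer is Yes.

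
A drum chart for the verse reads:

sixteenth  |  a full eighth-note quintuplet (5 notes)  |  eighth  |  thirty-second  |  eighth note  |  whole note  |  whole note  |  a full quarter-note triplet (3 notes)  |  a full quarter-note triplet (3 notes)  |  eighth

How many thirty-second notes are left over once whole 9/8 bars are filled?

One bar of 9/8 = 36 thirty-second notes.
Each duration in thirty-second notes: sixteenth = 2; a full eighth-note quintuplet (5 notes) (five quintuplet eighths span one half) = 16; eighth = 4; thirty-second = 1; eighth note = 4; whole note = 32; whole note = 32; a full quarter-note triplet (3 notes) (three triplet quarters span one half) = 16; a full quarter-note triplet (3 notes) (three triplet quarters span one half) = 16; eighth = 4.
Sum: 2 + 16 + 4 + 1 + 4 + 32 + 32 + 16 + 16 + 4 = 127.
127 ÷ 36 = 3 complete bars with 19 thirty-second notes remaining.

19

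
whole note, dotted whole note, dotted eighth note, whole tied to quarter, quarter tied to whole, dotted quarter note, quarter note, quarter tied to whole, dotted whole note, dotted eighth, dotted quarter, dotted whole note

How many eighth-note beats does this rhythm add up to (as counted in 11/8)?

85

One eighth-note beat = 2 sixteenth notes.
In sixteenth notes: whole note = 16; dotted whole note = 24; dotted eighth note = 3; whole tied to quarter (whole + quarter) = 20; quarter tied to whole (quarter + whole) = 20; dotted quarter note = 6; quarter note = 4; quarter tied to whole (quarter + whole) = 20; dotted whole note = 24; dotted eighth = 3; dotted quarter = 6; dotted whole note = 24.
Adding: 16 + 24 + 3 + 20 + 20 + 6 + 4 + 20 + 24 + 3 + 6 + 24 = 170.
170 ÷ 2 = 85 beats.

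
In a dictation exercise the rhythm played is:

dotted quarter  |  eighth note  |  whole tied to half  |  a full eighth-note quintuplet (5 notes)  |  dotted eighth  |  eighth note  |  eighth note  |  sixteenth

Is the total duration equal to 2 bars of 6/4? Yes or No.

Yes

One bar of 6/4 = 24 sixteenth notes, so 2 bars = 48.
Convert each value to sixteenth notes: dotted quarter = 6; eighth note = 2; whole tied to half (whole + half) = 24; a full eighth-note quintuplet (5 notes) (five quintuplet eighths span one half) = 8; dotted eighth = 3; eighth note = 2; eighth note = 2; sixteenth = 1.
Sum: 6 + 2 + 24 + 8 + 3 + 2 + 2 + 1 = 48.
48 equals 48, so the answer is Yes.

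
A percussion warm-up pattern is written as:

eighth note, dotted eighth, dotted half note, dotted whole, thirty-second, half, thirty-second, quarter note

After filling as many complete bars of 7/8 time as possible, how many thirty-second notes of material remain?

One bar of 7/8 = 28 thirty-second notes.
Each duration in thirty-second notes: eighth note = 4; dotted eighth = 6; dotted half note = 24; dotted whole = 48; thirty-second = 1; half = 16; thirty-second = 1; quarter note = 8.
Total: 4 + 6 + 24 + 48 + 1 + 16 + 1 + 8 = 108.
108 ÷ 28 = 3 complete bars with 24 thirty-second notes remaining.

24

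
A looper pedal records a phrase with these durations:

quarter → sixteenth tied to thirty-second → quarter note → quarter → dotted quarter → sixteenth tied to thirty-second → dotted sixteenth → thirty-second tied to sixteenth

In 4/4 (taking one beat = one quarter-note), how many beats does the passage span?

One quarter-note beat = 8 thirty-second notes.
Working in thirty-second notes: quarter = 8; sixteenth tied to thirty-second (sixteenth + thirty-second) = 3; quarter note = 8; quarter = 8; dotted quarter = 12; sixteenth tied to thirty-second (sixteenth + thirty-second) = 3; dotted sixteenth = 3; thirty-second tied to sixteenth (thirty-second + sixteenth) = 3.
Altogether 8 + 3 + 8 + 8 + 12 + 3 + 3 + 3 = 48.
48 ÷ 8 = 6 beats.

6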